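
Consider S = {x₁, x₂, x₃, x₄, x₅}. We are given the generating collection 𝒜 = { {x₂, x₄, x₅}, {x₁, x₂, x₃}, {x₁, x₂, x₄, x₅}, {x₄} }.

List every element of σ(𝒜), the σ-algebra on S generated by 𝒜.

Take S₀ = 𝒜 ∪ {∅, S} = { ∅, {x₄}, {x₁, x₂, x₃}, {x₂, x₄, x₅}, {x₁, x₂, x₄, x₅}, S }.
Step 1: 5 new —
  {x₃}  = {x₁, x₂, x₄, x₅}ᶜ
  {x₁, x₃}  = {x₂, x₄, x₅}ᶜ
  {x₄, x₅}  = {x₁, x₂, x₃}ᶜ
  {x₁, x₂, x₃, x₄}  = {x₁, x₂, x₃} ∪ {x₄}
  {x₁, x₂, x₃, x₅}  = {x₄}ᶜ
  |family| = 11
Step 2 adds 6:
  {x₅}  = {x₁, x₂, x₃, x₄}ᶜ
  {x₃, x₄}  = {x₃} ∪ {x₄}
  {x₁, x₃, x₄}  = {x₁, x₃} ∪ {x₄}
  {x₃, x₄, x₅}  = {x₄, x₅} ∪ {x₃}
  {x₁, x₃, x₄, x₅}  = {x₄, x₅} ∪ {x₁, x₃}
  {x₂, x₃, x₄, x₅}  = {x₃} ∪ {x₂, x₄, x₅}
  |family| = 17
Step 3: 7 new —
  {x₁}  = {x₂, x₃, x₄, x₅}ᶜ
  {x₂}  = {x₁, x₃, x₄, x₅}ᶜ
  {x₁, x₂}  = {x₃, x₄, x₅}ᶜ
  {x₂, x₅}  = {x₁, x₃, x₄}ᶜ
  {x₃, x₅}  = {x₃} ∪ {x₅}
  {x₁, x₂, x₅}  = {x₃, x₄}ᶜ
  {x₁, x₃, x₅}  = {x₁, x₃} ∪ {x₅}
  |family| = 24
Step 4 adds 8:
  {x₁, x₄}  = {x₄} ∪ {x₁}
  {x₁, x₅}  = {x₅} ∪ {x₁}
  {x₂, x₃}  = {x₂} ∪ {x₃}
  {x₂, x₄}  = {x₁, x₃, x₅}ᶜ
  {x₁, x₂, x₄}  = {x₃, x₅}ᶜ
  {x₁, x₄, x₅}  = {x₄, x₅} ∪ {x₁}
  {x₂, x₃, x₄}  = {x₃, x₄} ∪ {x₂}
  {x₂, x₃, x₅}  = {x₂, x₅} ∪ {x₃}
  |family| = 32
Step 5 adds nothing — fixpoint reached.

σ(𝒜) = { ∅, {x₁}, {x₂}, {x₃}, {x₄}, {x₅}, {x₁, x₂}, {x₁, x₃}, {x₁, x₄}, {x₁, x₅}, {x₂, x₃}, {x₂, x₄}, {x₂, x₅}, {x₃, x₄}, {x₃, x₅}, {x₄, x₅}, {x₁, x₂, x₃}, {x₁, x₂, x₄}, {x₁, x₂, x₅}, {x₁, x₃, x₄}, {x₁, x₃, x₅}, {x₁, x₄, x₅}, {x₂, x₃, x₄}, {x₂, x₃, x₅}, {x₂, x₄, x₅}, {x₃, x₄, x₅}, {x₁, x₂, x₃, x₄}, {x₁, x₂, x₃, x₅}, {x₁, x₂, x₄, x₅}, {x₁, x₃, x₄, x₅}, {x₂, x₃, x₄, x₅}, S }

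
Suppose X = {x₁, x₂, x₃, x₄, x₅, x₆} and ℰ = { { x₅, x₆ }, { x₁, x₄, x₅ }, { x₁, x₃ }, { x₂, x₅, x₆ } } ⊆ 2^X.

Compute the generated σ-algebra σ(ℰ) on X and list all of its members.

Start: ℰ ∪ {∅, X} = { {  }, { x₁, x₃ }, { x₅, x₆ }, { x₁, x₄, x₅ }, { x₂, x₅, x₆ }, X }.
Step 1: 9 new —
  { x₁, x₃, x₄ }  = X∖{ x₂, x₅, x₆ }
  { x₂, x₃, x₆ }  = X∖{ x₁, x₄, x₅ }
  { x₁, x₂, x₃, x₄ }  = X∖{ x₅, x₆ }
  { x₁, x₃, x₄, x₅ }  = { x₁, x₄, x₅ } ∪ { x₁, x₃ }
  { x₁, x₃, x₅, x₆ }  = { x₅, x₆ } ∪ { x₁, x₃ }
  { x₁, x₄, x₅, x₆ }  = { x₁, x₄, x₅ } ∪ { x₅, x₆ }
  { x₂, x₄, x₅, x₆ }  = X∖{ x₁, x₃ }
  { x₁, x₂, x₃, x₅, x₆ }  = { x₁, x₃ } ∪ { x₂, x₅, x₆ }
  { x₁, x₂, x₄, x₅, x₆ }  = { x₁, x₄, x₅ } ∪ { x₂, x₅, x₆ }
  (now 15)
Step 2 adds 11:
  { x₃ }  = X∖{ x₁, x₂, x₄, x₅, x₆ }
  { x₄ }  = X∖{ x₁, x₂, x₃, x₅, x₆ }
  { x₂, x₃ }  = X∖{ x₁, x₄, x₅, x₆ }
  { x₂, x₄ }  = X∖{ x₁, x₃, x₅, x₆ }
  { x₂, x₆ }  = X∖{ x₁, x₃, x₄, x₅ }
  { x₁, x₂, x₃, x₆ }  = { x₂, x₃, x₆ } ∪ { x₁, x₃ }
  { x₂, x₃, x₅, x₆ }  = { x₅, x₆ } ∪ { x₂, x₃, x₆ }
  { x₁, x₂, x₃, x₄, x₅ }  = { x₁, x₄, x₅ } ∪ { x₁, x₂, x₃, x₄ }
  { x₁, x₂, x₃, x₄, x₆ }  = { x₂, x₃, x₆ } ∪ { x₁, x₃, x₄ }
  { x₁, x₃, x₄, x₅, x₆ }  = { x₁, x₄, x₅ } ∪ { x₁, x₃, x₅, x₆ }
  { x₂, x₃, x₄, x₅, x₆ }  = { x₂, x₃, x₆ } ∪ { x₂, x₄, x₅, x₆ }
  (now 26)
Step 3: +14 →
  { x₁ }  = X∖{ x₂, x₃, x₄, x₅, x₆ }
  { x₂ }  = X∖{ x₁, x₃, x₄, x₅, x₆ }
  { x₅ }  = X∖{ x₁, x₂, x₃, x₄, x₆ }
  { x₆ }  = X∖{ x₁, x₂, x₃, x₄, x₅ }
  { x₁, x₄ }  = X∖{ x₂, x₃, x₅, x₆ }
  { x₃, x₄ }  = { x₃ } ∪ { x₄ }
  { x₄, x₅ }  = X∖{ x₁, x₂, x₃, x₆ }
  { x₁, x₂, x₃ }  = { x₁, x₃ } ∪ { x₂, x₃ }
  { x₂, x₃, x₄ }  = { x₂, x₄ } ∪ { x₃ }
  { x₂, x₄, x₆ }  = { x₂, x₄ } ∪ { x₂, x₆ }
  { x₃, x₅, x₆ }  = { x₅, x₆ } ∪ { x₃ }
  { x₄, x₅, x₆ }  = { x₅, x₆ } ∪ { x₄ }
  { x₁, x₂, x₄, x₅ }  = { x₂, x₄ } ∪ { x₁, x₄, x₅ }
  { x₂, x₃, x₄, x₆ }  = { x₂, x₄ } ∪ { x₂, x₃, x₆ }
  (now 40)
Step 4: +23 →
  { x₁, x₂ }  = { x₂ } ∪ { x₁ }
  { x₁, x₅ }  = X∖{ x₂, x₃, x₄, x₆ }
  { x₁, x₆ }  = { x₁ } ∪ { x₆ }
  { x₂, x₅ }  = { x₂ } ∪ { x₅ }
  { x₃, x₅ }  = { x₃ } ∪ { x₅ }
  { x₃, x₆ }  = X∖{ x₁, x₂, x₄, x₅ }
  { x₄, x₆ }  = { x₄ } ∪ { x₆ }
  { x₁, x₂, x₄ }  = X∖{ x₃, x₅, x₆ }
  { x₁, x₂, x₆ }  = { x₂, x₆ } ∪ { x₁ }
  { x₁, x₃, x₅ }  = X∖{ x₂, x₄, x₆ }
  { x₁, x₃, x₆ }  = { x₁, x₃ } ∪ { x₆ }
  { x₁, x₄, x₆ }  = { x₁, x₄ } ∪ { x₆ }
  { x₁, x₅, x₆ }  = X∖{ x₂, x₃, x₄ }
  { x₂, x₃, x₅ }  = { x₂, x₃ } ∪ { x₅ }
  { x₂, x₄, x₅ }  = { x₂ } ∪ { x₄, x₅ }
  { x₃, x₄, x₅ }  = { x₃, x₄ } ∪ { x₄, x₅ }
  { x₃, x₄, x₆ }  = { x₃, x₄ } ∪ { x₆ }
  { x₁, x₂, x₃, x₅ }  = { x₁, x₂, x₃ } ∪ { x₅ }
  { x₁, x₂, x₄, x₆ }  = { x₂, x₄, x₆ } ∪ { x₁ }
  { x₁, x₂, x₅, x₆ }  = X∖{ x₃, x₄ }
  { x₁, x₃, x₄, x₆ }  = { x₁, x₃, x₄ } ∪ { x₆ }
  { x₂, x₃, x₄, x₅ }  = { x₄, x₅ } ∪ { x₂, x₃ }
  { x₃, x₄, x₅, x₆ }  = { x₃, x₄ } ∪ { x₄, x₅, x₆ }
  (now 63)
Step 5: +1 →
  { x₁, x₂, x₅ }  = X∖{ x₃, x₄, x₆ }
  (now 64)
Step 6: closed — nothing new.

|σ(ℰ)| = 64.  σ(ℰ) = { {  }, { x₁ }, { x₂ }, { x₃ }, { x₄ }, { x₅ }, { x₆ }, { x₁, x₂ }, { x₁, x₃ }, { x₁, x₄ }, { x₁, x₅ }, { x₁, x₆ }, { x₂, x₃ }, { x₂, x₄ }, { x₂, x₅ }, { x₂, x₆ }, { x₃, x₄ }, { x₃, x₅ }, { x₃, x₆ }, { x₄, x₅ }, { x₄, x₆ }, { x₅, x₆ }, { x₁, x₂, x₃ }, { x₁, x₂, x₄ }, { x₁, x₂, x₅ }, { x₁, x₂, x₆ }, { x₁, x₃, x₄ }, { x₁, x₃, x₅ }, { x₁, x₃, x₆ }, { x₁, x₄, x₅ }, { x₁, x₄, x₆ }, { x₁, x₅, x₆ }, { x₂, x₃, x₄ }, { x₂, x₃, x₅ }, { x₂, x₃, x₆ }, { x₂, x₄, x₅ }, { x₂, x₄, x₆ }, { x₂, x₅, x₆ }, { x₃, x₄, x₅ }, { x₃, x₄, x₆ }, { x₃, x₅, x₆ }, { x₄, x₅, x₆ }, { x₁, x₂, x₃, x₄ }, { x₁, x₂, x₃, x₅ }, { x₁, x₂, x₃, x₆ }, { x₁, x₂, x₄, x₅ }, { x₁, x₂, x₄, x₆ }, { x₁, x₂, x₅, x₆ }, { x₁, x₃, x₄, x₅ }, { x₁, x₃, x₄, x₆ }, { x₁, x₃, x₅, x₆ }, { x₁, x₄, x₅, x₆ }, { x₂, x₃, x₄, x₅ }, { x₂, x₃, x₄, x₆ }, { x₂, x₃, x₅, x₆ }, { x₂, x₄, x₅, x₆ }, { x₃, x₄, x₅, x₆ }, { x₁, x₂, x₃, x₄, x₅ }, { x₁, x₂, x₃, x₄, x₆ }, { x₁, x₂, x₃, x₅, x₆ }, { x₁, x₂, x₄, x₅, x₆ }, { x₁, x₃, x₄, x₅, x₆ }, { x₂, x₃, x₄, x₅, x₆ }, X }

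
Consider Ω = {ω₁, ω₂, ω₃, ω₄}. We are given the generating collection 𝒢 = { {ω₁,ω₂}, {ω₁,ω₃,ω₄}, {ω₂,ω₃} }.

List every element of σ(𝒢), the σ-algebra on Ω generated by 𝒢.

Begin from { ∅, {ω₁,ω₂}, {ω₂,ω₃}, {ω₁,ω₃,ω₄}, Ω } (that is, 𝒢 plus ∅ and Ω).
Step 1 adds 4:
  {ω₂}  = ᶜ of {ω₁,ω₃,ω₄}
  {ω₁,ω₄}  = ᶜ of {ω₂,ω₃}
  {ω₃,ω₄}  = ᶜ of {ω₁,ω₂}
  {ω₁,ω₂,ω₃}  = {ω₂,ω₃} ∪ {ω₁,ω₂}
  — 9 sets.
Step 2. New:
  {ω₄}  = ᶜ of {ω₁,ω₂,ω₃}
  {ω₁,ω₂,ω₄}  = {ω₁,ω₂} ∪ {ω₁,ω₄}
  {ω₂,ω₃,ω₄}  = {ω₃,ω₄} ∪ {ω₂}
  — 12 sets.
Step 3 (3 new):
  {ω₁}  = ᶜ of {ω₂,ω₃,ω₄}
  {ω₃}  = ᶜ of {ω₁,ω₂,ω₄}
  {ω₂,ω₄}  = {ω₄} ∪ {ω₂}
  — 15 sets.
Step 4. New:
  {ω₁,ω₃}  = ᶜ of {ω₂,ω₄}
  — 16 sets.
Step 5: already closed under ᶜ and ∪.

σ(𝒢) = { ∅, {ω₁}, {ω₂}, {ω₃}, {ω₄}, {ω₁,ω₂}, {ω₁,ω₃}, {ω₁,ω₄}, {ω₂,ω₃}, {ω₂,ω₄}, {ω₃,ω₄}, {ω₁,ω₂,ω₃}, {ω₁,ω₂,ω₄}, {ω₁,ω₃,ω₄}, {ω₂,ω₃,ω₄}, Ω }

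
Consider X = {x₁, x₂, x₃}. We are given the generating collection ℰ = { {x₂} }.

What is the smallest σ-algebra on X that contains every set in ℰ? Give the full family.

Begin from { ∅, {x₂}, X } (that is, ℰ plus ∅ and X).
Step 1. New:
  {x₁,x₃}  = X∖{x₂}
Step 2: already closed under ᶜ and ∪.

Therefore σ(ℰ) = { ∅, {x₂}, {x₁,x₃}, X } (|σ(ℰ)| = 4).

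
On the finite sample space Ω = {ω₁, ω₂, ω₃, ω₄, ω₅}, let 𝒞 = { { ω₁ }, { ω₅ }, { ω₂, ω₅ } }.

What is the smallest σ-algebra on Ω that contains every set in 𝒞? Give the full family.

Seed the family with 𝒞 together with ∅ and Ω: { {  }, { ω₁ }, { ω₅ }, { ω₂, ω₅ }, Ω }.
Round 1 adds 5:
  { ω₁, ω₅ }  = { ω₅ } ∪ { ω₁ }
  { ω₁, ω₂, ω₅ }  = { ω₂, ω₅ } ∪ { ω₁ }
  { ω₁, ω₃, ω₄ }  = ᶜ of { ω₂, ω₅ }
  { ω₁, ω₂, ω₃, ω₄ }  = ᶜ of { ω₅ }
  { ω₂, ω₃, ω₄, ω₅ }  = ᶜ of { ω₁ }
Round 2: 3 new —
  { ω₃, ω₄ }  = ᶜ of { ω₁, ω₂, ω₅ }
  { ω₂, ω₃, ω₄ }  = ᶜ of { ω₁, ω₅ }
  { ω₁, ω₃, ω₄, ω₅ }  = { ω₅ } ∪ { ω₁, ω₃, ω₄ }
Round 3. New:
  { ω₂ }  = ᶜ of { ω₁, ω₃, ω₄, ω₅ }
  { ω₃, ω₄, ω₅ }  = { ω₃, ω₄ } ∪ { ω₅ }
Round 4. New:
  { ω₁, ω₂ }  = ᶜ of { ω₃, ω₄, ω₅ }
Round 5: no new sets; the family is a σ-algebra.

Hence σ(𝒞) has 16 members: { {  }, { ω₁ }, { ω₂ }, { ω₅ }, { ω₁, ω₂ }, { ω₁, ω₅ }, { ω₂, ω₅ }, { ω₃, ω₄ }, { ω₁, ω₂, ω₅ }, { ω₁, ω₃, ω₄ }, { ω₂, ω₃, ω₄ }, { ω₃, ω₄, ω₅ }, { ω₁, ω₂, ω₃, ω₄ }, { ω₁, ω₃, ω₄, ω₅ }, { ω₂, ω₃, ω₄, ω₅ }, Ω }.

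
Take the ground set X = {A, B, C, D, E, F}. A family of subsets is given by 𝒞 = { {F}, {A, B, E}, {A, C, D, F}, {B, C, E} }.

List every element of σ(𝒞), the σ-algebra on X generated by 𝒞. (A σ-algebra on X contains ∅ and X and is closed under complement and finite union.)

σ(𝒞) = { {}, {A}, {C}, {D}, {F}, {A, C}, {A, D}, {A, F}, {B, E}, {C, D}, {C, F}, {D, F}, {A, B, E}, {A, C, D}, {A, C, F}, {A, D, F}, {B, C, E}, {B, D, E}, {B, E, F}, {C, D, F}, {A, B, C, E}, {A, B, D, E}, {A, B, E, F}, {A, C, D, F}, {B, C, D, E}, {B, C, E, F}, {B, D, E, F}, {A, B, C, D, E}, {A, B, C, E, F}, {A, B, D, E, F}, {B, C, D, E, F}, X }

Trace:
Initial family (6 sets): { {}, {F}, {A, B, E}, {B, C, E}, {A, C, D, F}, X }.
Iteration 1: 7 new —
  {B, E}  = {A, C, D, F}ᶜ
  {A, D, F}  = {B, C, E}ᶜ
  {C, D, F}  = {A, B, E}ᶜ
  {A, B, C, E}  = {A, B, E} ∪ {B, C, E}
  {A, B, E, F}  = {A, B, E} ∪ {F}
  {B, C, E, F}  = {B, C, E} ∪ {F}
  {A, B, C, D, E}  = {F}ᶜ
  |family| = 13
Iteration 2 adds 7:
  {A, D}  = {B, C, E, F}ᶜ
  {C, D}  = {A, B, E, F}ᶜ
  {D, F}  = {A, B, C, E}ᶜ
  {B, E, F}  = {B, E} ∪ {F}
  {A, B, C, E, F}  = {F} ∪ {A, B, C, E}
  {A, B, D, E, F}  = {B, E} ∪ {A, D, F}
  {B, C, D, E, F}  = {B, E} ∪ {C, D, F}
  |family| = 20
Iteration 3. New:
  {A}  = {B, C, D, E, F}ᶜ
  {C}  = {A, B, D, E, F}ᶜ
  {D}  = {A, B, C, E, F}ᶜ
  {A, C, D}  = {B, E, F}ᶜ
  {A, B, D, E}  = {B, E} ∪ {A, D}
  {B, C, D, E}  = {B, E} ∪ {C, D}
  {B, D, E, F}  = {B, E} ∪ {D, F}
  |family| = 27
Iteration 4: +4 →
  {A, C}  = {B, D, E, F}ᶜ
  {A, F}  = {B, C, D, E}ᶜ
  {C, F}  = {A, B, D, E}ᶜ
  {B, D, E}  = {B, E} ∪ {D}
  |family| = 31
Iteration 5. New:
  {A, C, F}  = {B, D, E}ᶜ
  |family| = 32
After Iteration 6 the family is unchanged; done.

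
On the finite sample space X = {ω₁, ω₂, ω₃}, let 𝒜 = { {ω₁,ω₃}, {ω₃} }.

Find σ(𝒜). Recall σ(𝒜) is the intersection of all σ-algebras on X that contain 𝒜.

Answer: σ(𝒜) = { {}, {ω₁}, {ω₂}, {ω₃}, {ω₁,ω₂}, {ω₁,ω₃}, {ω₂,ω₃}, X }

Trace:
Initial family (4 sets): { {}, {ω₃}, {ω₁,ω₃}, X }.
Iteration 1 (2 new):
  {ω₂}  = X∖{ω₁,ω₃}
  {ω₁,ω₂}  = X∖{ω₃}
  (now 6)
Iteration 2: +1 →
  {ω₂,ω₃}  = {ω₃} ∪ {ω₂}
  (now 7)
Iteration 3 adds 1:
  {ω₁}  = X∖{ω₂,ω₃}
  (now 8)
Iteration 4: already closed under ᶜ and ∪.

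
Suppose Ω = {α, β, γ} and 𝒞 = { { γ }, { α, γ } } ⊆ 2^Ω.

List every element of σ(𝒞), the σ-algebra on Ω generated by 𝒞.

Answer: σ(𝒞) = { {}, { α }, { β }, { γ }, { α, β }, { α, γ }, { β, γ }, Ω }

Trace:
Begin from { {}, { γ }, { α, γ }, Ω } (that is, 𝒞 plus ∅ and Ω).
Round 1: +2 →
  { β }  = Ω∖{ α, γ }
  { α, β }  = Ω∖{ γ }
  [6 total]
Round 2: +1 →
  { β, γ }  = { γ } ∪ { β }
  [7 total]
Round 3 adds 1:
  { α }  = Ω∖{ β, γ }
  [8 total]
After Round 4 the family is unchanged; done.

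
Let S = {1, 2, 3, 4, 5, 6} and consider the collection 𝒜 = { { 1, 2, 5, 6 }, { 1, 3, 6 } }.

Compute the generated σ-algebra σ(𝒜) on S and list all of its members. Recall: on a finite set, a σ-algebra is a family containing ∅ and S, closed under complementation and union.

σ(𝒜) = { {}, { 3 }, { 4 }, { 1, 6 }, { 2, 5 }, { 3, 4 }, { 1, 3, 6 }, { 1, 4, 6 }, { 2, 3, 5 }, { 2, 4, 5 }, { 1, 2, 5, 6 }, { 1, 3, 4, 6 }, { 2, 3, 4, 5 }, { 1, 2, 3, 5, 6 }, { 1, 2, 4, 5, 6 }, S }

Derivation:
Seed the family with 𝒜 together with ∅ and S: { {}, { 1, 3, 6 }, { 1, 2, 5, 6 }, S }.
Pass 1 adds 3:
  { 3, 4 }  = S∖{ 1, 2, 5, 6 }
  { 2, 4, 5 }  = S∖{ 1, 3, 6 }
  { 1, 2, 3, 5, 6 }  = { 1, 3, 6 } ∪ { 1, 2, 5, 6 }
Pass 2: +4 →
  { 4 }  = S∖{ 1, 2, 3, 5, 6 }
  { 1, 3, 4, 6 }  = { 3, 4 } ∪ { 1, 3, 6 }
  { 2, 3, 4, 5 }  = { 3, 4 } ∪ { 2, 4, 5 }
  { 1, 2, 4, 5, 6 }  = { 2, 4, 5 } ∪ { 1, 2, 5, 6 }
Pass 3 adds 3:
  { 3 }  = S∖{ 1, 2, 4, 5, 6 }
  { 1, 6 }  = S∖{ 2, 3, 4, 5 }
  { 2, 5 }  = S∖{ 1, 3, 4, 6 }
Pass 4 (2 new):
  { 1, 4, 6 }  = { 1, 6 } ∪ { 4 }
  { 2, 3, 5 }  = { 3 } ∪ { 2, 5 }
Pass 5 adds nothing — fixpoint reached.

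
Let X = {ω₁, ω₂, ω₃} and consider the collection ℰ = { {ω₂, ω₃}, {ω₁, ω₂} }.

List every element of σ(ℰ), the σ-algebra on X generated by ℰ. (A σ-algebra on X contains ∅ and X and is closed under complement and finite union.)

Take S₀ = ℰ ∪ {∅, X} = { ∅, {ω₁, ω₂}, {ω₂, ω₃}, X }.
Step 1 (2 new):
  {ω₁}  = ᶜ of {ω₂, ω₃}
  {ω₃}  = ᶜ of {ω₁, ω₂}
  — 6 sets.
Step 2: +1 →
  {ω₁, ω₃}  = {ω₃} ∪ {ω₁}
  — 7 sets.
Step 3: +1 →
  {ω₂}  = ᶜ of {ω₁, ω₃}
  — 8 sets.
Step 4: stable.

|σ(ℰ)| = 8.  σ(ℰ) = { ∅, {ω₁}, {ω₂}, {ω₃}, {ω₁, ω₂}, {ω₁, ω₃}, {ω₂, ω₃}, X }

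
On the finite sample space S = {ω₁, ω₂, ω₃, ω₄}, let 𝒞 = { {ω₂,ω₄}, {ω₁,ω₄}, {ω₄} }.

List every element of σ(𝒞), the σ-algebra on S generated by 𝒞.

σ(𝒞) = { {}, {ω₁}, {ω₂}, {ω₃}, {ω₄}, {ω₁,ω₂}, {ω₁,ω₃}, {ω₁,ω₄}, {ω₂,ω₃}, {ω₂,ω₄}, {ω₃,ω₄}, {ω₁,ω₂,ω₃}, {ω₁,ω₂,ω₄}, {ω₁,ω₃,ω₄}, {ω₂,ω₃,ω₄}, S }

Check:
Start: 𝒞 ∪ {∅, S} = { {}, {ω₄}, {ω₁,ω₄}, {ω₂,ω₄}, S }.
Iteration 1 adds 4:
  {ω₁,ω₃}  = ᶜ of {ω₂,ω₄}
  {ω₂,ω₃}  = ᶜ of {ω₁,ω₄}
  {ω₁,ω₂,ω₃}  = ᶜ of {ω₄}
  {ω₁,ω₂,ω₄}  = {ω₁,ω₄} ∪ {ω₂,ω₄}
  — 9 sets.
Iteration 2. New:
  {ω₃}  = ᶜ of {ω₁,ω₂,ω₄}
  {ω₁,ω₃,ω₄}  = {ω₁,ω₄} ∪ {ω₁,ω₃}
  {ω₂,ω₃,ω₄}  = {ω₂,ω₃} ∪ {ω₄}
  — 12 sets.
Iteration 3: +3 →
  {ω₁}  = ᶜ of {ω₂,ω₃,ω₄}
  {ω₂}  = ᶜ of {ω₁,ω₃,ω₄}
  {ω₃,ω₄}  = {ω₃} ∪ {ω₄}
  — 15 sets.
Iteration 4 adds 1:
  {ω₁,ω₂}  = ᶜ of {ω₃,ω₄}
  — 16 sets.
Iteration 5: stable.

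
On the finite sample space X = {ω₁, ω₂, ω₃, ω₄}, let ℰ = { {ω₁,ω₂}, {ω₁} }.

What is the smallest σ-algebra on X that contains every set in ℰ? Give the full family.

σ(ℰ) (8 sets): { {}, {ω₁}, {ω₂}, {ω₁,ω₂}, {ω₃,ω₄}, {ω₁,ω₃,ω₄}, {ω₂,ω₃,ω₄}, X }

Check:
Initial family (4 sets): { {}, {ω₁}, {ω₁,ω₂}, X }.
Round 1 adds 2:
  {ω₃,ω₄}  = {ω₁,ω₂}ᶜ
  {ω₂,ω₃,ω₄}  = {ω₁}ᶜ
Round 2. New:
  {ω₁,ω₃,ω₄}  = {ω₃,ω₄} ∪ {ω₁}
Round 3: 1 new —
  {ω₂}  = {ω₁,ω₃,ω₄}ᶜ
Round 4: no new sets; the family is a σ-algebra.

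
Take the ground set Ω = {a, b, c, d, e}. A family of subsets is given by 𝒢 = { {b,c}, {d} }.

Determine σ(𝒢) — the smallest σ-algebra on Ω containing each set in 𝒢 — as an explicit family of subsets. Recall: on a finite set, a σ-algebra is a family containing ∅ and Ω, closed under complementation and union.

Start: 𝒢 ∪ {∅, Ω} = { {}, {d}, {b,c}, Ω }.
Round 1 adds 3:
  {a,d,e}  = Ω∖{b,c}
  {b,c,d}  = {b,c} ∪ {d}
  {a,b,c,e}  = Ω∖{d}
  |family| = 7
Round 2: 1 new —
  {a,e}  = Ω∖{b,c,d}
  |family| = 8
Round 3 adds nothing — fixpoint reached.

|σ(𝒢)| = 8.  σ(𝒢) = { {}, {d}, {a,e}, {b,c}, {a,d,e}, {b,c,d}, {a,b,c,e}, Ω }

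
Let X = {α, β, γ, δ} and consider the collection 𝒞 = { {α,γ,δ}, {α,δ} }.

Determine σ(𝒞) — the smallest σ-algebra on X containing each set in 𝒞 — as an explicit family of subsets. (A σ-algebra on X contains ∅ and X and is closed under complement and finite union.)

Answer: σ(𝒞) = { {}, {β}, {γ}, {α,δ}, {β,γ}, {α,β,δ}, {α,γ,δ}, X }

Derivation:
Initial family (4 sets): { {}, {α,δ}, {α,γ,δ}, X }.
Round 1 (2 new):
  {β}  = {α,γ,δ}ᶜ
  {β,γ}  = {α,δ}ᶜ
Round 2 (1 new):
  {α,β,δ}  = {α,δ} ∪ {β}
Round 3. New:
  {γ}  = {α,β,δ}ᶜ
Round 4 adds nothing — fixpoint reached.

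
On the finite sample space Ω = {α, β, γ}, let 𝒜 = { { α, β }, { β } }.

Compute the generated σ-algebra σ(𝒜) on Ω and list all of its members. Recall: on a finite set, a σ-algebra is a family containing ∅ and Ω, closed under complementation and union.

σ(𝒜) (8 sets): { {}, { α }, { β }, { γ }, { α, β }, { α, γ }, { β, γ }, Ω }

Working:
Initial family (4 sets): { {}, { β }, { α, β }, Ω }.
Iteration 1. New:
  { γ }  = { α, β }ᶜ
  { α, γ }  = { β }ᶜ
  — 6 sets.
Iteration 2 (1 new):
  { β, γ }  = { γ } ∪ { β }
  — 7 sets.
Iteration 3 (1 new):
  { α }  = { β, γ }ᶜ
  — 8 sets.
After Iteration 4 the family is unchanged; done.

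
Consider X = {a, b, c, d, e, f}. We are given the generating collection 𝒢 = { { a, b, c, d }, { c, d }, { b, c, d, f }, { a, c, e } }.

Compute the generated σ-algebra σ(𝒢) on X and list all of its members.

Begin from { {}, { c, d }, { a, c, e }, { a, b, c, d }, { b, c, d, f }, X } (that is, 𝒢 plus ∅ and X).
Step 1: +7 →
  { a, e }  = X∖{ b, c, d, f }
  { e, f }  = X∖{ a, b, c, d }
  { b, d, f }  = X∖{ a, c, e }
  { a, b, e, f }  = X∖{ c, d }
  { a, c, d, e }  = { c, d } ∪ { a, c, e }
  { a, b, c, d, e }  = { a, c, e } ∪ { a, b, c, d }
  { a, b, c, d, f }  = { b, c, d, f } ∪ { a, b, c, d }
Step 2: +11 →
  { e }  = X∖{ a, b, c, d, f }
  { f }  = X∖{ a, b, c, d, e }
  { b, f }  = X∖{ a, c, d, e }
  { a, e, f }  = { e, f } ∪ { a, e }
  { a, c, e, f }  = { e, f } ∪ { a, c, e }
  { b, d, e, f }  = { b, d, f } ∪ { e, f }
  { c, d, e, f }  = { c, d } ∪ { e, f }
  { a, b, c, e, f }  = { a, c, e } ∪ { a, b, e, f }
  { a, b, d, e, f }  = { b, d, f } ∪ { a, e }
  { a, c, d, e, f }  = { e, f } ∪ { a, c, d, e }
  { b, c, d, e, f }  = { e, f } ∪ { b, c, d, f }
Step 3. New:
  { a }  = X∖{ b, c, d, e, f }
  { b }  = X∖{ a, c, d, e, f }
  { c }  = X∖{ a, b, d, e, f }
  { d }  = X∖{ a, b, c, e, f }
  { a, b }  = X∖{ c, d, e, f }
  { a, c }  = X∖{ b, d, e, f }
  { b, d }  = X∖{ a, c, e, f }
  { b, c, d }  = X∖{ a, e, f }
  { b, e, f }  = { e, f } ∪ { b, f }
  { c, d, e }  = { c, d } ∪ { e }
  { c, d, f }  = { c, d } ∪ { f }
Step 4 (27 new):
  { a, d }  = { a } ∪ { d }
  { a, f }  = { a } ∪ { f }
  { b, c }  = { b } ∪ { c }
  { b, e }  = { b } ∪ { e }
  { c, e }  = { e } ∪ { c }
  { c, f }  = { f } ∪ { c }
  { d, e }  = { e } ∪ { d }
  { d, f }  = { f } ∪ { d }
  { a, b, c }  = { a, b } ∪ { c }
  { a, b, d }  = { a, b } ∪ { d }
  { a, b, e }  = X∖{ c, d, f }
  { a, b, f }  = X∖{ c, d, e }
  { a, c, d }  = X∖{ b, e, f }
  { a, c, f }  = { f } ∪ { a, c }
  { a, d, e }  = { a, e } ∪ { d }
  { b, c, f }  = { b, f } ∪ { c }
  { b, d, e }  = { e } ∪ { b, d }
  { c, e, f }  = { e, f } ∪ { c }
  { d, e, f }  = { e, f } ∪ { d }
  { a, b, c, e }  = { a, b } ∪ { a, c, e }
  { a, b, c, f }  = { b, f } ∪ { a, c }
  { a, b, d, e }  = { a, e } ∪ { b, d }
  { a, b, d, f }  = { b, d, f } ∪ { a, b }
  { a, c, d, f }  = { a } ∪ { c, d, f }
  { a, d, e, f }  = { a, e, f } ∪ { d }
  { b, c, d, e }  = { c, d, e } ∪ { b, c, d }
  { b, c, e, f }  = { b, e, f } ∪ { c }
Step 5: +2 →
  { a, d, f }  = { a, f } ∪ { a, d }
  { b, c, e }  = { b, e } ∪ { c, e }
Step 6: already closed under ᶜ and ∪.

Therefore σ(𝒢) = { {}, { a }, { b }, { c }, { d }, { e }, { f }, { a, b }, { a, c }, { a, d }, { a, e }, { a, f }, { b, c }, { b, d }, { b, e }, { b, f }, { c, d }, { c, e }, { c, f }, { d, e }, { d, f }, { e, f }, { a, b, c }, { a, b, d }, { a, b, e }, { a, b, f }, { a, c, d }, { a, c, e }, { a, c, f }, { a, d, e }, { a, d, f }, { a, e, f }, { b, c, d }, { b, c, e }, { b, c, f }, { b, d, e }, { b, d, f }, { b, e, f }, { c, d, e }, { c, d, f }, { c, e, f }, { d, e, f }, { a, b, c, d }, { a, b, c, e }, { a, b, c, f }, { a, b, d, e }, { a, b, d, f }, { a, b, e, f }, { a, c, d, e }, { a, c, d, f }, { a, c, e, f }, { a, d, e, f }, { b, c, d, e }, { b, c, d, f }, { b, c, e, f }, { b, d, e, f }, { c, d, e, f }, { a, b, c, d, e }, { a, b, c, d, f }, { a, b, c, e, f }, { a, b, d, e, f }, { a, c, d, e, f }, { b, c, d, e, f }, X } (|σ(𝒢)| = 64).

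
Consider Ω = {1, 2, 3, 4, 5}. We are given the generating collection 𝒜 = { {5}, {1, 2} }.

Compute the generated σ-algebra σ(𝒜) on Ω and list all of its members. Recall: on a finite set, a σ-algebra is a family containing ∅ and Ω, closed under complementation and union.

Take S₀ = 𝒜 ∪ {∅, Ω} = { {}, {5}, {1, 2}, Ω }.
Step 1. New:
  {1, 2, 5}  = {1, 2} ∪ {5}
  {3, 4, 5}  = {1, 2}ᶜ
  {1, 2, 3, 4}  = {5}ᶜ
  [7 total]
Step 2: +1 →
  {3, 4}  = {1, 2, 5}ᶜ
  [8 total]
Step 3: stable.

Therefore σ(𝒜) = { {}, {5}, {1, 2}, {3, 4}, {1, 2, 5}, {3, 4, 5}, {1, 2, 3, 4}, Ω } (|σ(𝒜)| = 8).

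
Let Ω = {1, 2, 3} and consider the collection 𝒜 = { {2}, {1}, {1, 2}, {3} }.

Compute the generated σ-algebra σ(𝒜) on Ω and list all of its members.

Answer: σ(𝒜) = { {}, {1}, {2}, {3}, {1, 2}, {1, 3}, {2, 3}, Ω }

Check:
Start: 𝒜 ∪ {∅, Ω} = { {}, {1}, {2}, {3}, {1, 2}, Ω }.
Step 1. New:
  {1, 3}  = complement {2}
  {2, 3}  = complement {1}
  — 8 sets.
Step 2: stable.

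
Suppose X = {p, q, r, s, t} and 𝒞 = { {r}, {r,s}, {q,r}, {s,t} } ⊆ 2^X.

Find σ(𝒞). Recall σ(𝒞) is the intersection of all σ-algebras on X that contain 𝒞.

σ(𝒞) = { {}, {p}, {q}, {r}, {s}, {t}, {p,q}, {p,r}, {p,s}, {p,t}, {q,r}, {q,s}, {q,t}, {r,s}, {r,t}, {s,t}, {p,q,r}, {p,q,s}, {p,q,t}, {p,r,s}, {p,r,t}, {p,s,t}, {q,r,s}, {q,r,t}, {q,s,t}, {r,s,t}, {p,q,r,s}, {p,q,r,t}, {p,q,s,t}, {p,r,s,t}, {q,r,s,t}, X }

Trace:
Take S₀ = 𝒞 ∪ {∅, X} = { {}, {r}, {q,r}, {r,s}, {s,t}, X }.
Pass 1 adds 7:
  {p,q,r}  = {s,t}ᶜ
  {p,q,t}  = {r,s}ᶜ
  {p,s,t}  = {q,r}ᶜ
  {q,r,s}  = {r,s} ∪ {q,r}
  {r,s,t}  = {s,t} ∪ {r}
  {p,q,s,t}  = {r}ᶜ
  {q,r,s,t}  = {s,t} ∪ {q,r}
  — 13 sets.
Pass 2. New:
  {p}  = {q,r,s,t}ᶜ
  {p,q}  = {r,s,t}ᶜ
  {p,t}  = {q,r,s}ᶜ
  {p,q,r,s}  = {r,s} ∪ {p,q,r}
  {p,q,r,t}  = {p,q,r} ∪ {p,q,t}
  {p,r,s,t}  = {p,s,t} ∪ {r,s,t}
  — 19 sets.
Pass 3 adds 6:
  {q}  = {p,r,s,t}ᶜ
  {s}  = {p,q,r,t}ᶜ
  {t}  = {p,q,r,s}ᶜ
  {p,r}  = {r} ∪ {p}
  {p,r,s}  = {r,s} ∪ {p}
  {p,r,t}  = {p,t} ∪ {r}
  — 25 sets.
Pass 4 adds 7:
  {p,s}  = {s} ∪ {p}
  {q,s}  = {p,r,t}ᶜ
  {q,t}  = {p,r,s}ᶜ
  {r,t}  = {t} ∪ {r}
  {p,q,s}  = {p,q} ∪ {s}
  {q,r,t}  = {t} ∪ {q,r}
  {q,s,t}  = {p,r}ᶜ
  — 32 sets.
Pass 5: closed — nothing new.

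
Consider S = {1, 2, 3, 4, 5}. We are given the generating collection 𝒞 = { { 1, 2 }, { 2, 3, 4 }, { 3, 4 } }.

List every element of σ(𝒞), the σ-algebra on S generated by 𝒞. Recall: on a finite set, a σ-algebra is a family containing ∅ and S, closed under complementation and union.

Seed the family with 𝒞 together with ∅ and S: { {  }, { 1, 2 }, { 3, 4 }, { 2, 3, 4 }, S }.
Round 1 adds 4:
  { 1, 5 }  = S∖{ 2, 3, 4 }
  { 1, 2, 5 }  = S∖{ 3, 4 }
  { 3, 4, 5 }  = S∖{ 1, 2 }
  { 1, 2, 3, 4 }  = { 3, 4 } ∪ { 1, 2 }
  [9 total]
Round 2. New:
  { 5 }  = S∖{ 1, 2, 3, 4 }
  { 1, 3, 4, 5 }  = { 3, 4, 5 } ∪ { 1, 5 }
  { 2, 3, 4, 5 }  = { 3, 4, 5 } ∪ { 2, 3, 4 }
  [12 total]
Round 3 (2 new):
  { 1 }  = S∖{ 2, 3, 4, 5 }
  { 2 }  = S∖{ 1, 3, 4, 5 }
  [14 total]
Round 4 (2 new):
  { 2, 5 }  = { 2 } ∪ { 5 }
  { 1, 3, 4 }  = { 3, 4 } ∪ { 1 }
  [16 total]
Round 5: stable.

Hence σ(𝒞) has 16 members: { {  }, { 1 }, { 2 }, { 5 }, { 1, 2 }, { 1, 5 }, { 2, 5 }, { 3, 4 }, { 1, 2, 5 }, { 1, 3, 4 }, { 2, 3, 4 }, { 3, 4, 5 }, { 1, 2, 3, 4 }, { 1, 3, 4, 5 }, { 2, 3, 4, 5 }, S }.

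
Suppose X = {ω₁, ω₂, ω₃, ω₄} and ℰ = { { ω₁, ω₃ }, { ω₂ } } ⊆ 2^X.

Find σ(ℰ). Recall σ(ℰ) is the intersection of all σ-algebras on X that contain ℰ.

σ(ℰ) = { {}, { ω₂ }, { ω₄ }, { ω₁, ω₃ }, { ω₂, ω₄ }, { ω₁, ω₂, ω₃ }, { ω₁, ω₃, ω₄ }, X }

Check:
Take S₀ = ℰ ∪ {∅, X} = { {}, { ω₂ }, { ω₁, ω₃ }, X }.
Pass 1 (3 new):
  { ω₂, ω₄ }  = ᶜ of { ω₁, ω₃ }
  { ω₁, ω₂, ω₃ }  = { ω₁, ω₃ } ∪ { ω₂ }
  { ω₁, ω₃, ω₄ }  = ᶜ of { ω₂ }
Pass 2: +1 →
  { ω₄ }  = ᶜ of { ω₁, ω₂, ω₃ }
Pass 3: no new sets; the family is a σ-algebra.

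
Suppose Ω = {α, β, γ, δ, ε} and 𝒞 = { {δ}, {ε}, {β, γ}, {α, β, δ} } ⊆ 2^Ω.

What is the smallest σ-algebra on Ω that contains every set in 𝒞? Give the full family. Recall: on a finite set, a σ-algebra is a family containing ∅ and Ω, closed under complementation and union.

Answer: σ(𝒞) = { {}, {α}, {β}, {γ}, {δ}, {ε}, {α, β}, {α, γ}, {α, δ}, {α, ε}, {β, γ}, {β, δ}, {β, ε}, {γ, δ}, {γ, ε}, {δ, ε}, {α, β, γ}, {α, β, δ}, {α, β, ε}, {α, γ, δ}, {α, γ, ε}, {α, δ, ε}, {β, γ, δ}, {β, γ, ε}, {β, δ, ε}, {γ, δ, ε}, {α, β, γ, δ}, {α, β, γ, ε}, {α, β, δ, ε}, {α, γ, δ, ε}, {β, γ, δ, ε}, Ω }

Trace:
Begin from { {}, {δ}, {ε}, {β, γ}, {α, β, δ}, Ω } (that is, 𝒞 plus ∅ and Ω).
Iteration 1: +8 →
  {γ, ε}  = {α, β, δ}ᶜ
  {δ, ε}  = {δ} ∪ {ε}
  {α, δ, ε}  = {β, γ}ᶜ
  {β, γ, δ}  = {β, γ} ∪ {δ}
  {β, γ, ε}  = {β, γ} ∪ {ε}
  {α, β, γ, δ}  = {ε}ᶜ
  {α, β, γ, ε}  = {δ}ᶜ
  {α, β, δ, ε}  = {α, β, δ} ∪ {ε}
  [14 total]
Iteration 2 (7 new):
  {γ}  = {α, β, δ, ε}ᶜ
  {α, δ}  = {β, γ, ε}ᶜ
  {α, ε}  = {β, γ, δ}ᶜ
  {α, β, γ}  = {δ, ε}ᶜ
  {γ, δ, ε}  = {δ, ε} ∪ {γ, ε}
  {α, γ, δ, ε}  = {α, δ, ε} ∪ {γ, ε}
  {β, γ, δ, ε}  = {β, γ, δ} ∪ {ε}
  [21 total]
Iteration 3: 6 new —
  {α}  = {β, γ, δ, ε}ᶜ
  {β}  = {α, γ, δ, ε}ᶜ
  {α, β}  = {γ, δ, ε}ᶜ
  {γ, δ}  = {γ} ∪ {δ}
  {α, γ, δ}  = {α, δ} ∪ {γ}
  {α, γ, ε}  = {α, ε} ∪ {γ, ε}
  [27 total]
Iteration 4 (5 new):
  {α, γ}  = {γ} ∪ {α}
  {β, δ}  = {α, γ, ε}ᶜ
  {β, ε}  = {α, γ, δ}ᶜ
  {α, β, ε}  = {γ, δ}ᶜ
  {β, δ, ε}  = {β} ∪ {δ, ε}
  [32 total]
Iteration 5: already closed under ᶜ and ∪.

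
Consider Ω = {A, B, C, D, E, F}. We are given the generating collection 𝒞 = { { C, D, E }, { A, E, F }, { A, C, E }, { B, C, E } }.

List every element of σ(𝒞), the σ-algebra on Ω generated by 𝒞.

Answer: σ(𝒞) = { {  }, { A }, { B }, { C }, { D }, { E }, { F }, { A, B }, { A, C }, { A, D }, { A, E }, { A, F }, { B, C }, { B, D }, { B, E }, { B, F }, { C, D }, { C, E }, { C, F }, { D, E }, { D, F }, { E, F }, { A, B, C }, { A, B, D }, { A, B, E }, { A, B, F }, { A, C, D }, { A, C, E }, { A, C, F }, { A, D, E }, { A, D, F }, { A, E, F }, { B, C, D }, { B, C, E }, { B, C, F }, { B, D, E }, { B, D, F }, { B, E, F }, { C, D, E }, { C, D, F }, { C, E, F }, { D, E, F }, { A, B, C, D }, { A, B, C, E }, { A, B, C, F }, { A, B, D, E }, { A, B, D, F }, { A, B, E, F }, { A, C, D, E }, { A, C, D, F }, { A, C, E, F }, { A, D, E, F }, { B, C, D, E }, { B, C, D, F }, { B, C, E, F }, { B, D, E, F }, { C, D, E, F }, { A, B, C, D, E }, { A, B, C, D, F }, { A, B, C, E, F }, { A, B, D, E, F }, { A, C, D, E, F }, { B, C, D, E, F }, Ω }

Check:
Initial family (6 sets): { {  }, { A, C, E }, { A, E, F }, { B, C, E }, { C, D, E }, Ω }.
Iteration 1. New:
  { A, B, F }  = Ω∖{ C, D, E }
  { A, D, F }  = Ω∖{ B, C, E }
  { B, C, D }  = Ω∖{ A, E, F }
  { B, D, F }  = Ω∖{ A, C, E }
  { A, B, C, E }  = { B, C, E } ∪ { A, C, E }
  { A, C, D, E }  = { C, D, E } ∪ { A, C, E }
  { A, C, E, F }  = { A, E, F } ∪ { A, C, E }
  { B, C, D, E }  = { C, D, E } ∪ { B, C, E }
  { A, B, C, E, F }  = { B, C, E } ∪ { A, E, F }
  { A, C, D, E, F }  = { C, D, E } ∪ { A, E, F }
  [16 total]
Iteration 2: 14 new —
  { B }  = Ω∖{ A, C, D, E, F }
  { D }  = Ω∖{ A, B, C, E, F }
  { A, F }  = Ω∖{ B, C, D, E }
  { B, D }  = Ω∖{ A, C, E, F }
  { B, F }  = Ω∖{ A, C, D, E }
  { D, F }  = Ω∖{ A, B, C, E }
  { A, B, D, F }  = { B, D, F } ∪ { A, D, F }
  { A, B, E, F }  = { A, E, F } ∪ { A, B, F }
  { A, D, E, F }  = { A, D, F } ∪ { A, E, F }
  { B, C, D, F }  = { B, D, F } ∪ { B, C, D }
  { A, B, C, D, E }  = { C, D, E } ∪ { A, B, C, E }
  { A, B, C, D, F }  = { B, C, D } ∪ { A, D, F }
  { A, B, D, E, F }  = { B, D, F } ∪ { A, E, F }
  { B, C, D, E, F }  = { B, D, F } ∪ { C, D, E }
  [30 total]
Iteration 3 adds 10:
  { A }  = Ω∖{ B, C, D, E, F }
  { C }  = Ω∖{ A, B, D, E, F }
  { E }  = Ω∖{ A, B, C, D, F }
  { F }  = Ω∖{ A, B, C, D, E }
  { A, E }  = Ω∖{ B, C, D, F }
  { B, C }  = Ω∖{ A, D, E, F }
  { C, D }  = Ω∖{ A, B, E, F }
  { C, E }  = Ω∖{ A, B, D, F }
  { B, C, E, F }  = { B, F } ∪ { B, C, E }
  { C, D, E, F }  = { C, D, E } ∪ { D, F }
  [40 total]
Iteration 4 (24 new):
  { A, B }  = Ω∖{ C, D, E, F }
  { A, C }  = { C } ∪ { A }
  { A, D }  = Ω∖{ B, C, E, F }
  { B, E }  = { B } ∪ { E }
  { C, F }  = { C } ∪ { F }
  { D, E }  = { D } ∪ { E }
  { E, F }  = { F } ∪ { E }
  { A, B, C }  = { B, C } ∪ { A }
  { A, B, D }  = { A } ∪ { B, D }
  { A, B, E }  = { B } ∪ { A, E }
  { A, C, D }  = { C, D } ∪ { A }
  { A, C, F }  = { A, F } ∪ { C }
  { A, D, E }  = { D } ∪ { A, E }
  { B, C, F }  = { B, F } ∪ { C }
  { B, D, E }  = { B, D } ∪ { E }
  { B, E, F }  = { B, F } ∪ { E }
  { C, D, F }  = { C, D } ∪ { D, F }
  { C, E, F }  = { C, E } ∪ { F }
  { D, E, F }  = { D, F } ∪ { E }
  { A, B, C, D }  = { A } ∪ { B, C, D }
  { A, B, C, F }  = { A, F } ∪ { B, C }
  { A, B, D, E }  = { A, E } ∪ { B, D }
  { A, C, D, F }  = { C, D } ∪ { A, F }
  { B, D, E, F }  = { B, D, F } ∪ { E }
  [64 total]
Iteration 5: stable.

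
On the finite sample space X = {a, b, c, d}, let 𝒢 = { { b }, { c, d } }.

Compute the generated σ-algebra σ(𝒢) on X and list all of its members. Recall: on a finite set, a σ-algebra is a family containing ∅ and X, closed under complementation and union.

Seed the family with 𝒢 together with ∅ and X: { {  }, { b }, { c, d }, X }.
Iteration 1 adds 3:
  { a, b }  = complement { c, d }
  { a, c, d }  = complement { b }
  { b, c, d }  = { b } ∪ { c, d }
  [7 total]
Iteration 2: 1 new —
  { a }  = complement { b, c, d }
  [8 total]
Iteration 3: no new sets; the family is a σ-algebra.

Therefore σ(𝒢) = { {  }, { a }, { b }, { a, b }, { c, d }, { a, c, d }, { b, c, d }, X } (|σ(𝒢)| = 8).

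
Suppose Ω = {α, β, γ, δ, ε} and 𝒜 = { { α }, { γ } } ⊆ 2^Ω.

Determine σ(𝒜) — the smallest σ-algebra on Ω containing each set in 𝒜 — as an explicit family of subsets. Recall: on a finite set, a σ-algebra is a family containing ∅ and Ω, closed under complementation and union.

Take S₀ = 𝒜 ∪ {∅, Ω} = { {}, { α }, { γ }, Ω }.
Pass 1: +3 →
  { α, γ }  = { γ } ∪ { α }
  { α, β, δ, ε }  = ᶜ of { γ }
  { β, γ, δ, ε }  = ᶜ of { α }
Pass 2 (1 new):
  { β, δ, ε }  = ᶜ of { α, γ }
Pass 3: closed — nothing new.

σ(𝒜) = { {}, { α }, { γ }, { α, γ }, { β, δ, ε }, { α, β, δ, ε }, { β, γ, δ, ε }, Ω }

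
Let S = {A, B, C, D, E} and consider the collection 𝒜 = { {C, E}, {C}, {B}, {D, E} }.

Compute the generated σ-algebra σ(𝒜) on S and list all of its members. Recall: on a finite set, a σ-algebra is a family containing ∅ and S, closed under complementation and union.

Initial family (6 sets): { ∅, {B}, {C}, {C, E}, {D, E}, S }.
Step 1: 8 new —
  {B, C}  = {C} ∪ {B}
  {A, B, C}  = S∖{D, E}
  {A, B, D}  = S∖{C, E}
  {B, C, E}  = {C, E} ∪ {B}
  {B, D, E}  = {D, E} ∪ {B}
  {C, D, E}  = {D, E} ∪ {C}
  {A, B, D, E}  = S∖{C}
  {A, C, D, E}  = S∖{B}
  — 14 sets.
Step 2. New:
  {A, B}  = S∖{C, D, E}
  {A, C}  = S∖{B, D, E}
  {A, D}  = S∖{B, C, E}
  {A, D, E}  = S∖{B, C}
  {A, B, C, D}  = {A, B, C} ∪ {A, B, D}
  {A, B, C, E}  = {A, B, C} ∪ {B, C, E}
  {B, C, D, E}  = {C, D, E} ∪ {B}
  — 21 sets.
Step 3 (5 new):
  {A}  = S∖{B, C, D, E}
  {D}  = S∖{A, B, C, E}
  {E}  = S∖{A, B, C, D}
  {A, C, D}  = {A, D} ∪ {A, C}
  {A, C, E}  = {A, C} ∪ {C, E}
  — 26 sets.
Step 4: 6 new —
  {A, E}  = {E} ∪ {A}
  {B, D}  = S∖{A, C, E}
  {B, E}  = S∖{A, C, D}
  {C, D}  = {C} ∪ {D}
  {A, B, E}  = {A, B} ∪ {E}
  {B, C, D}  = {B, C} ∪ {D}
  — 32 sets.
After Step 5 the family is unchanged; done.

Therefore σ(𝒜) = { ∅, {A}, {B}, {C}, {D}, {E}, {A, B}, {A, C}, {A, D}, {A, E}, {B, C}, {B, D}, {B, E}, {C, D}, {C, E}, {D, E}, {A, B, C}, {A, B, D}, {A, B, E}, {A, C, D}, {A, C, E}, {A, D, E}, {B, C, D}, {B, C, E}, {B, D, E}, {C, D, E}, {A, B, C, D}, {A, B, C, E}, {A, B, D, E}, {A, C, D, E}, {B, C, D, E}, S } (|σ(𝒜)| = 32).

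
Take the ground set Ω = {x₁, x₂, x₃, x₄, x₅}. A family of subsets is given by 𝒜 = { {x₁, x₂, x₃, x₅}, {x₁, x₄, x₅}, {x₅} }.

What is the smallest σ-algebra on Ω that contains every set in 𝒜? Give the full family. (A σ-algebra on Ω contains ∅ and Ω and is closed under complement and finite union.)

Initial family (5 sets): { {}, {x₅}, {x₁, x₄, x₅}, {x₁, x₂, x₃, x₅}, Ω }.
Round 1: 3 new —
  {x₄}  = ᶜ of {x₁, x₂, x₃, x₅}
  {x₂, x₃}  = ᶜ of {x₁, x₄, x₅}
  {x₁, x₂, x₃, x₄}  = ᶜ of {x₅}
  (now 8)
Round 2 (3 new):
  {x₄, x₅}  = {x₄} ∪ {x₅}
  {x₂, x₃, x₄}  = {x₄} ∪ {x₂, x₃}
  {x₂, x₃, x₅}  = {x₂, x₃} ∪ {x₅}
  (now 11)
Round 3 (4 new):
  {x₁, x₄}  = ᶜ of {x₂, x₃, x₅}
  {x₁, x₅}  = ᶜ of {x₂, x₃, x₄}
  {x₁, x₂, x₃}  = ᶜ of {x₄, x₅}
  {x₂, x₃, x₄, x₅}  = {x₄, x₅} ∪ {x₂, x₃, x₅}
  (now 15)
Round 4 adds 1:
  {x₁}  = ᶜ of {x₂, x₃, x₄, x₅}
  (now 16)
Round 5: stable.

|σ(𝒜)| = 16.  σ(𝒜) = { {}, {x₁}, {x₄}, {x₅}, {x₁, x₄}, {x₁, x₅}, {x₂, x₃}, {x₄, x₅}, {x₁, x₂, x₃}, {x₁, x₄, x₅}, {x₂, x₃, x₄}, {x₂, x₃, x₅}, {x₁, x₂, x₃, x₄}, {x₁, x₂, x₃, x₅}, {x₂, x₃, x₄, x₅}, Ω }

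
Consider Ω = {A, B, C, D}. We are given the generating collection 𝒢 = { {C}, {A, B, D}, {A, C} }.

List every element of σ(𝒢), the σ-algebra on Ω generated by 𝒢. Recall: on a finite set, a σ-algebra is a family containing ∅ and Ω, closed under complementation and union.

Initial family (5 sets): { {}, {C}, {A, C}, {A, B, D}, Ω }.
Pass 1: +1 →
  {B, D}  = complement {A, C}
  |family| = 6
Pass 2. New:
  {B, C, D}  = {C} ∪ {B, D}
  |family| = 7
Pass 3 adds 1:
  {A}  = complement {B, C, D}
  |family| = 8
Pass 4: no new sets; the family is a σ-algebra.

σ(𝒢) = { {}, {A}, {C}, {A, C}, {B, D}, {A, B, D}, {B, C, D}, Ω }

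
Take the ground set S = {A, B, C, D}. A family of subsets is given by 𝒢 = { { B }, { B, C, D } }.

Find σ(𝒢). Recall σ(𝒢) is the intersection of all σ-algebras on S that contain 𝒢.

Begin from { {  }, { B }, { B, C, D }, S } (that is, 𝒢 plus ∅ and S).
Iteration 1 (2 new):
  { A }  = S∖{ B, C, D }
  { A, C, D }  = S∖{ B }
  — 6 sets.
Iteration 2 adds 1:
  { A, B }  = { B } ∪ { A }
  — 7 sets.
Iteration 3: 1 new —
  { C, D }  = S∖{ A, B }
  — 8 sets.
Iteration 4: no new sets; the family is a σ-algebra.

|σ(𝒢)| = 8.  σ(𝒢) = { {  }, { A }, { B }, { A, B }, { C, D }, { A, C, D }, { B, C, D }, S }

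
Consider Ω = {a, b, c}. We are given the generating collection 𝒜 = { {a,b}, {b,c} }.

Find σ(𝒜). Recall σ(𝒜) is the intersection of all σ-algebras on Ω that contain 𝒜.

Initial family (4 sets): { {}, {a,b}, {b,c}, Ω }.
Round 1: 2 new —
  {a}  = {b,c}ᶜ
  {c}  = {a,b}ᶜ
  [6 total]
Round 2. New:
  {a,c}  = {c} ∪ {a}
  [7 total]
Round 3 (1 new):
  {b}  = {a,c}ᶜ
  [8 total]
Round 4: already closed under ᶜ and ∪.

Therefore σ(𝒜) = { {}, {a}, {b}, {c}, {a,b}, {a,c}, {b,c}, Ω } (|σ(𝒜)| = 8).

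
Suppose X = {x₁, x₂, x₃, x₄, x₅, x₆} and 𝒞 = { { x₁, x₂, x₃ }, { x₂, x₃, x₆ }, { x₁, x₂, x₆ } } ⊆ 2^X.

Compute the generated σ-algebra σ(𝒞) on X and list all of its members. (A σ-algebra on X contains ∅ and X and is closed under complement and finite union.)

|σ(𝒞)| = 32.  σ(𝒞) = { {}, { x₁ }, { x₂ }, { x₃ }, { x₆ }, { x₁, x₂ }, { x₁, x₃ }, { x₁, x₆ }, { x₂, x₃ }, { x₂, x₆ }, { x₃, x₆ }, { x₄, x₅ }, { x₁, x₂, x₃ }, { x₁, x₂, x₆ }, { x₁, x₃, x₆ }, { x₁, x₄, x₅ }, { x₂, x₃, x₆ }, { x₂, x₄, x₅ }, { x₃, x₄, x₅ }, { x₄, x₅, x₆ }, { x₁, x₂, x₃, x₆ }, { x₁, x₂, x₄, x₅ }, { x₁, x₃, x₄, x₅ }, { x₁, x₄, x₅, x₆ }, { x₂, x₃, x₄, x₅ }, { x₂, x₄, x₅, x₆ }, { x₃, x₄, x₅, x₆ }, { x₁, x₂, x₃, x₄, x₅ }, { x₁, x₂, x₄, x₅, x₆ }, { x₁, x₃, x₄, x₅, x₆ }, { x₂, x₃, x₄, x₅, x₆ }, X }

Working:
Start: 𝒞 ∪ {∅, X} = { {}, { x₁, x₂, x₃ }, { x₁, x₂, x₆ }, { x₂, x₃, x₆ }, X }.
Round 1: 4 new —
  { x₁, x₄, x₅ }  = complement { x₂, x₃, x₆ }
  { x₃, x₄, x₅ }  = complement { x₁, x₂, x₆ }
  { x₄, x₅, x₆ }  = complement { x₁, x₂, x₃ }
  { x₁, x₂, x₃, x₆ }  = { x₁, x₂, x₃ } ∪ { x₂, x₃, x₆ }
  (now 9)
Round 2. New:
  { x₄, x₅ }  = complement { x₁, x₂, x₃, x₆ }
  { x₁, x₃, x₄, x₅ }  = { x₁, x₄, x₅ } ∪ { x₃, x₄, x₅ }
  { x₁, x₄, x₅, x₆ }  = { x₁, x₄, x₅ } ∪ { x₄, x₅, x₆ }
  { x₃, x₄, x₅, x₆ }  = { x₃, x₄, x₅ } ∪ { x₄, x₅, x₆ }
  { x₁, x₂, x₃, x₄, x₅ }  = { x₁, x₄, x₅ } ∪ { x₁, x₂, x₃ }
  { x₁, x₂, x₄, x₅, x₆ }  = { x₁, x₄, x₅ } ∪ { x₁, x₂, x₆ }
  { x₂, x₃, x₄, x₅, x₆ }  = { x₃, x₄, x₅ } ∪ { x₂, x₃, x₆ }
  (now 16)
Round 3 (7 new):
  { x₁ }  = complement { x₂, x₃, x₄, x₅, x₆ }
  { x₃ }  = complement { x₁, x₂, x₄, x₅, x₆ }
  { x₆ }  = complement { x₁, x₂, x₃, x₄, x₅ }
  { x₁, x₂ }  = complement { x₃, x₄, x₅, x₆ }
  { x₂, x₃ }  = complement { x₁, x₄, x₅, x₆ }
  { x₂, x₆ }  = complement { x₁, x₃, x₄, x₅ }
  { x₁, x₃, x₄, x₅, x₆ }  = { x₁, x₄, x₅ } ∪ { x₃, x₄, x₅, x₆ }
  (now 23)
Round 4 (7 new):
  { x₂ }  = complement { x₁, x₃, x₄, x₅, x₆ }
  { x₁, x₃ }  = { x₃ } ∪ { x₁ }
  { x₁, x₆ }  = { x₆ } ∪ { x₁ }
  { x₃, x₆ }  = { x₆ } ∪ { x₃ }
  { x₁, x₂, x₄, x₅ }  = { x₁, x₄, x₅ } ∪ { x₁, x₂ }
  { x₂, x₃, x₄, x₅ }  = { x₃, x₄, x₅ } ∪ { x₂, x₃ }
  { x₂, x₄, x₅, x₆ }  = { x₂, x₆ } ∪ { x₄, x₅ }
  (now 30)
Round 5: +2 →
  { x₁, x₃, x₆ }  = { x₁, x₆ } ∪ { x₃ }
  { x₂, x₄, x₅ }  = { x₂ } ∪ { x₄, x₅ }
  (now 32)
After Round 6 the family is unchanged; done.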